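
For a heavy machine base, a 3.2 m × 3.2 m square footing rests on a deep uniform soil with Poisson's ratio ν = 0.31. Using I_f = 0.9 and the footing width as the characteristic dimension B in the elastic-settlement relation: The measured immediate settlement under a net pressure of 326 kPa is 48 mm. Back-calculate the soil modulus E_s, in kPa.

E_s ≈ 17700 kPa

S_e = q·B·(1−ν²)/E_s · I_f  ⇒  E_s = q·B·(1−ν²)·I_f / S_e.
E_s = 326 × 3.2 × 0.9039 × 0.9 / 0.048 = 17680 kPa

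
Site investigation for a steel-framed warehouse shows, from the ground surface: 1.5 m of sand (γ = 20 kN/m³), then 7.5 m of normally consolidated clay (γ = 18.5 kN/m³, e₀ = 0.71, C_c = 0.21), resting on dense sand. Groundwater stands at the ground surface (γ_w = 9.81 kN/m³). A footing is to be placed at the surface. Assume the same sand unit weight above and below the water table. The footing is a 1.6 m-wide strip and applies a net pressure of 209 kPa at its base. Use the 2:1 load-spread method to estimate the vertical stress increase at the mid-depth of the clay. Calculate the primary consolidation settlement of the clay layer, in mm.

Mid-depth of clay below the ground surface: z = 1.5 + 7.5/2 = 5.25 m.
Total vertical stress at mid-clay: σ_v = 20×1.5 + 18.5×3.75 = 99.375 kPa.
Pore pressure: u = 9.81×(5.25 − 0) = 51.503 kPa.
Initial effective stress: σ'_0 = σ_v − u = 99.375 − 51.503 = 47.872 kPa.
Stress increase at mid-clay by the 2:1 spreading method:
Δσ = qB/(B+z) = 209×1.6/(1.6+5.25) = 48.818 kPa
Final effective stress: σ'_f = σ'_0 + Δσ = 47.872 + 48.818 = 96.69 kPa.
Normally consolidated clay, so the full stress increment lies on the virgin compression line:
S_c = C_c·H/(1+e₀)·log₁₀(σ'_f/σ'_0) = 0.21×7.5/(1+0.71)×log₁₀(96.69/47.872)
    = 0.92105 × 0.3053 = 0.2812 m

S_c ≈ 281 mm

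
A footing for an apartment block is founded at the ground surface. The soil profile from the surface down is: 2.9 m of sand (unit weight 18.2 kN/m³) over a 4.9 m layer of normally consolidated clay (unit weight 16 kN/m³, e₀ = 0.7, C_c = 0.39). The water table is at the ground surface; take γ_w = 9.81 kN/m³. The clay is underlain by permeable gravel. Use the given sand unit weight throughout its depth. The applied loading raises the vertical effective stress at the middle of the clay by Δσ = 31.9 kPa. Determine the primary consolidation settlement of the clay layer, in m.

Mid-depth of clay below the ground surface: z = 2.9 + 4.9/2 = 5.35 m.
Total vertical stress at mid-clay: σ_v = 18.2×2.9 + 16×2.45 = 91.98 kPa.
Pore pressure: u = 9.81×(5.35 − 0) = 52.483 kPa.
Initial effective stress: σ'_0 = σ_v − u = 91.98 − 52.483 = 39.497 kPa.
Final effective stress: σ'_f = σ'_0 + Δσ = 39.497 + 31.9 = 71.397 kPa.
Normally consolidated clay, so the full stress increment lies on the virgin compression line:
S_c = C_c·H/(1+e₀)·log₁₀(σ'_f/σ'_0) = 0.39×4.9/(1+0.7)×log₁₀(71.397/39.497)
    = 1.1241 × 0.25712 = 0.289 m

S_c ≈ 0.289 m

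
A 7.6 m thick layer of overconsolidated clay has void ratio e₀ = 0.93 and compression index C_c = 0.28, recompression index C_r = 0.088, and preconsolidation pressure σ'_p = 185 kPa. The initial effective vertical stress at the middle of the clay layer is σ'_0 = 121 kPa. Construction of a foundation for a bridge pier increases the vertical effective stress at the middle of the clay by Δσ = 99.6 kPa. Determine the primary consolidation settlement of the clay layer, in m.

S_c ≈ 0.148 m

Final effective stress: σ'_f = 121 + 99.6 = 220.6 kPa.
σ'_f = 220.6 > σ'_p = 185 kPa, so the stress path crosses the preconsolidation pressure — recompression up to σ'_p, then virgin compression beyond:
S_c = H/(1+e₀)·[C_r·log₁₀(σ'_p/σ'_0) + C_c·log₁₀(σ'_f/σ'_p)]
    = 7.6/1.93 × [0.088×log₁₀(185/121) + 0.28×log₁₀(220.6/185)]
    = 3.9378 × [0.016226 + 0.021401] = 0.1482 m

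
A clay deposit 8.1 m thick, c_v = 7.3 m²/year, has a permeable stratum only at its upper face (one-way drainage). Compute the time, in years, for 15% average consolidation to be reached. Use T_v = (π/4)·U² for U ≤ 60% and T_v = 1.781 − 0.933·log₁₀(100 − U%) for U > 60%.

Drainage path length: H_d = H = 8.1 m (single drainage).
U ≤ 60%: T_v = (π/4)·U² = (π/4)×0.15² = 0.017671.
t = T_v·H_d²/c_v = 0.017671×8.1²/7.3 = 0.1588 years.

t ≈ 0.159 years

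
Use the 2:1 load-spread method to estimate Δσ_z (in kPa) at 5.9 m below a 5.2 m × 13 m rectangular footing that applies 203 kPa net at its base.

Δσ_z ≈ 65.4 kPa

By the 2:1 method the load spreads at 1 horizontal : 2 vertical, so at depth z the loaded area has grown by z in each plan dimension:
Δσ = qBL/((B+z)(L+z)) = 203×5.2×13/((5.2+5.9)(13+5.9)) = 65.412 kPa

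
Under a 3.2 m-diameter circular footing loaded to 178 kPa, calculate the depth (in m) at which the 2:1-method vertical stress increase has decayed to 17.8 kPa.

2:1 spreading — at depth z the loaded area has grown by z in each plan dimension:
qD²/(D+z)² = Δσ_z ⇒ z = D(√(q/Δσ_z) − 1) = 3.2×(√(178/17.8) − 1) = 6.919 m

z ≈ 6.92 m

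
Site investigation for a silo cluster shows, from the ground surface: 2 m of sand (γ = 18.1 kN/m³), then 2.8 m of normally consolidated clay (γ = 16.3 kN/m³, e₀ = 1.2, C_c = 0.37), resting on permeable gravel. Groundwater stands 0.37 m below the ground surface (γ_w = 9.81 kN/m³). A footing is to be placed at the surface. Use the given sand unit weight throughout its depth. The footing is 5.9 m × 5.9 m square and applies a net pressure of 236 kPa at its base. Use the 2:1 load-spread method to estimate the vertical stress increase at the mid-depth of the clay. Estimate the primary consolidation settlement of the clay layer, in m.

S_c ≈ 0.296 m

Mid-depth of clay below the ground surface: z = 2 + 2.8/2 = 3.4 m.
Total vertical stress at mid-clay: σ_v = 18.1×2 + 16.3×1.4 = 59.02 kPa.
Pore pressure: u = 9.81×(3.4 − 0.37) = 29.724 kPa.
Initial effective stress: σ'_0 = σ_v − u = 59.02 − 29.724 = 29.296 kPa.
Stress increase at mid-clay by the 2:1 spreading method:
Δσ = qBL/((B+z)(L+z)) = 236×5.9×5.9/((5.9+3.4)(5.9+3.4)) = 94.984 kPa
Final effective stress: σ'_f = σ'_0 + Δσ = 29.296 + 94.984 = 124.28 kPa.
Normally consolidated clay, so the full stress increment lies on the virgin compression line:
S_c = C_c·H/(1+e₀)·log₁₀(σ'_f/σ'_0) = 0.37×2.8/(1+1.2)×log₁₀(124.28/29.296)
    = 0.47091 × 0.62759 = 0.2955 m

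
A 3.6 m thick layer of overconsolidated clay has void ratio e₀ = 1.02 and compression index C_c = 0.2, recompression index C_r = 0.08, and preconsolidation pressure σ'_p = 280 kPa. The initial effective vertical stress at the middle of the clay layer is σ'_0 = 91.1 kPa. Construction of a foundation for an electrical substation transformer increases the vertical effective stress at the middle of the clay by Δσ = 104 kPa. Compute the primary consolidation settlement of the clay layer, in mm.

Final effective stress: σ'_f = 91.1 + 104 = 195.1 kPa.
σ'_f = 195.1 ≤ σ'_p = 280 kPa, so the clay remains overconsolidated and only the recompression index applies:
S_c = C_r·H/(1+e₀)·log₁₀(σ'_f/σ'_0) = 0.08×3.6/2.02×log₁₀(195.1/91.1)
    = 0.14258 × 0.33074 = 0.04716 m

S_c ≈ 47.2 mm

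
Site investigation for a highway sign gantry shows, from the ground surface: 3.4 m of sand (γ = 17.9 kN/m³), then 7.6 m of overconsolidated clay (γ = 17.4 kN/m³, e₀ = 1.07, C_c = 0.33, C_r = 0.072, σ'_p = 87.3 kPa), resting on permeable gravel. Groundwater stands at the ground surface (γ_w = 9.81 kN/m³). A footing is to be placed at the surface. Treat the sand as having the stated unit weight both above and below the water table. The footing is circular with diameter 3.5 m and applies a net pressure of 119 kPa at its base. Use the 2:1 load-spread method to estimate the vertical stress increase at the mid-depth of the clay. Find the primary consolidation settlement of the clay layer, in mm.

S_c ≈ 23.4 mm

Mid-depth of clay below the ground surface: z = 3.4 + 7.6/2 = 7.2 m.
Total vertical stress at mid-clay: σ_v = 17.9×3.4 + 17.4×3.8 = 126.98 kPa.
Pore pressure: u = 9.81×(7.2 − 0) = 70.632 kPa.
Initial effective stress: σ'_0 = σ_v − u = 126.98 − 70.632 = 56.348 kPa.
Stress increase at mid-clay by the 2:1 spreading method:
Δσ ≈ qD²/(D+z)² = 119×3.5²/(3.5+7.2)² = 12.733 kPa
Final effective stress: σ'_f = 56.348 + 12.733 = 69.081 kPa.
σ'_f = 69.081 ≤ σ'_p = 87.3 kPa, so the clay remains overconsolidated and only the recompression index applies:
S_c = C_r·H/(1+e₀)·log₁₀(σ'_f/σ'_0) = 0.072×7.6/2.07×log₁₀(69.081/56.348)
    = 0.26435 × 0.08848 = 0.02339 m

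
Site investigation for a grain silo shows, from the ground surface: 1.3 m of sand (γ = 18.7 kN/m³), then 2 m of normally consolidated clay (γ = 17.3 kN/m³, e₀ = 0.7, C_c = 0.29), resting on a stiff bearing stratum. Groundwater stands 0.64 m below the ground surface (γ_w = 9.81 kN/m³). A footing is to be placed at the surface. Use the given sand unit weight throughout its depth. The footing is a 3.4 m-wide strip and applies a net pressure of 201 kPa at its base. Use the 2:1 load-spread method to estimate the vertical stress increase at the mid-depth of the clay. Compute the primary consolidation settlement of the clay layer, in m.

S_c ≈ 0.259 m

Mid-depth of clay below the ground surface: z = 1.3 + 2/2 = 2.3 m.
Total vertical stress at mid-clay: σ_v = 18.7×1.3 + 17.3×1 = 41.61 kPa.
Pore pressure: u = 9.81×(2.3 − 0.64) = 16.285 kPa.
Initial effective stress: σ'_0 = σ_v − u = 41.61 − 16.285 = 25.325 kPa.
Stress increase at mid-clay by the 2:1 spreading method:
Δσ = qB/(B+z) = 201×3.4/(3.4+2.3) = 119.89 kPa
Final effective stress: σ'_f = σ'_0 + Δσ = 25.325 + 119.89 = 145.22 kPa.
Normally consolidated clay, so the full stress increment lies on the virgin compression line:
S_c = C_c·H/(1+e₀)·log₁₀(σ'_f/σ'_0) = 0.29×2/(1+0.7)×log₁₀(145.22/25.325)
    = 0.34118 × 0.75848 = 0.2588 m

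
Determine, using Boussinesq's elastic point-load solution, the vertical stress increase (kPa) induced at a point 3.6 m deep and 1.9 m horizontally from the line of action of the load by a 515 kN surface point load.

Δσ_z ≈ 10.3 kPa

Boussinesq vertical stress below a point load on an elastic half-space:
Δσ_z = 3P/(2πz²) · [1 + (r/z)²]^(−5/2)
r/z = 1.9/3.6 = 0.52778; [1+(r/z)²]^(−5/2) = 0.54101.
Δσ_z = 3×515/(2π×3.6²) × 0.54101 = 18.973 × 0.54101 = 10.26 kPa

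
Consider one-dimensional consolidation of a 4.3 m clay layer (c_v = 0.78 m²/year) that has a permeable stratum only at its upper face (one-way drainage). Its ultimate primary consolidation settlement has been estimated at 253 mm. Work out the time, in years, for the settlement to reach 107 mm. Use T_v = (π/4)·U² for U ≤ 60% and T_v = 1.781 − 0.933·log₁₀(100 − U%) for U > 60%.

Drainage path length: H_d = H = 4.3 m (single drainage).
U = S(t)/S_ult = 107/253 = 0.4229.
U ≤ 60%: T_v = (π/4)·U² = (π/4)×0.42292² = 0.14048.
t = T_v·H_d²/c_v = 0.14048×4.3²/0.78 = 3.33 years.

t ≈ 3.33 years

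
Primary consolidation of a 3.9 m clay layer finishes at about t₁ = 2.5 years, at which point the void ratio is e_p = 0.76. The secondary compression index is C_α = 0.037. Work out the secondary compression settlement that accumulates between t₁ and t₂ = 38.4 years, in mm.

S_s ≈ 97.3 mm

Secondary compression: S_s = C_α·H/(1+e_p)·log₁₀(t₂/t₁)
S_s = 0.037×3.9/(1+0.76)×log₁₀(38.4/2.5)
    = 0.08199 × 1.186 = 0.09727 m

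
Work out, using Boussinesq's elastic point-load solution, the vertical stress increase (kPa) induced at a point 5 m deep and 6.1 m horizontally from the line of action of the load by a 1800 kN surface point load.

Δσ_z ≈ 3.52 kPa

Boussinesq vertical stress below a point load on an elastic half-space:
Δσ_z = 3P/(2πz²) · [1 + (r/z)²]^(−5/2)
r/z = 6.1/5 = 1.22; [1+(r/z)²]^(−5/2) = 0.10238.
Δσ_z = 3×1800/(2π×5²) × 0.10238 = 34.377 × 0.10238 = 3.52 kPa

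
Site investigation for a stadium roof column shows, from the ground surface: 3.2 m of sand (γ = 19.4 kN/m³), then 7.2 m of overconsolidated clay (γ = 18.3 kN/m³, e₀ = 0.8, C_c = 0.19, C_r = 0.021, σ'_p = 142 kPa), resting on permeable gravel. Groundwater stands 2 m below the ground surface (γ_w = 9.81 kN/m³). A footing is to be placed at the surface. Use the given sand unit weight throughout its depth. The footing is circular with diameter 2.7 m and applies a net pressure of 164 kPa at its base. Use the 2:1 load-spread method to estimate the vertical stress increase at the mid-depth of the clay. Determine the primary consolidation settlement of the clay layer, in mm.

S_c ≈ 5.53 mm

Mid-depth of clay below the ground surface: z = 3.2 + 7.2/2 = 6.8 m.
Total vertical stress at mid-clay: σ_v = 19.4×3.2 + 18.3×3.6 = 127.96 kPa.
Pore pressure: u = 9.81×(6.8 − 2) = 47.088 kPa.
Initial effective stress: σ'_0 = σ_v − u = 127.96 − 47.088 = 80.872 kPa.
Stress increase at mid-clay by the 2:1 spreading method:
Δσ ≈ qD²/(D+z)² = 164×2.7²/(2.7+6.8)² = 13.247 kPa
Final effective stress: σ'_f = 80.872 + 13.247 = 94.119 kPa.
σ'_f = 94.119 ≤ σ'_p = 142 kPa, so the clay remains overconsolidated and only the recompression index applies:
S_c = C_r·H/(1+e₀)·log₁₀(σ'_f/σ'_0) = 0.021×7.2/1.8×log₁₀(94.119/80.872)
    = 0.084 × 0.065879 = 0.005534 m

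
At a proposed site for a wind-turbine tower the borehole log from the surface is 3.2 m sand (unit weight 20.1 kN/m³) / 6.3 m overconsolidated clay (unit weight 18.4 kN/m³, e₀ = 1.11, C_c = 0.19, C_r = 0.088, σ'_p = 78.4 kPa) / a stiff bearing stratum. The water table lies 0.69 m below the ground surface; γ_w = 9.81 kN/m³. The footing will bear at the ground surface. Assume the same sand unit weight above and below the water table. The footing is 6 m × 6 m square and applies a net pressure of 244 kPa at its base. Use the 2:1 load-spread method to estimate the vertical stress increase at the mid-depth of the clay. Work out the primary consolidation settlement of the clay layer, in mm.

Mid-depth of clay below the ground surface: z = 3.2 + 6.3/2 = 6.35 m.
Total vertical stress at mid-clay: σ_v = 20.1×3.2 + 18.4×3.15 = 122.28 kPa.
Pore pressure: u = 9.81×(6.35 − 0.69) = 55.525 kPa.
Initial effective stress: σ'_0 = σ_v − u = 122.28 − 55.525 = 66.755 kPa.
Stress increase at mid-clay by the 2:1 spreading method:
Δσ = qBL/((B+z)(L+z)) = 244×6×6/((6+6.35)(6+6.35)) = 57.592 kPa
Final effective stress: σ'_f = 66.755 + 57.592 = 124.35 kPa.
σ'_f = 124.35 > σ'_p = 78.4 kPa, so the stress path crosses the preconsolidation pressure — recompression up to σ'_p, then virgin compression beyond:
S_c = H/(1+e₀)·[C_r·log₁₀(σ'_p/σ'_0) + C_c·log₁₀(σ'_f/σ'_p)]
    = 6.3/2.11 × [0.088×log₁₀(78.4/66.755) + 0.19×log₁₀(124.35/78.4)]
    = 2.9858 × [0.0061452 + 0.038063] = 0.132 m

S_c ≈ 132 mm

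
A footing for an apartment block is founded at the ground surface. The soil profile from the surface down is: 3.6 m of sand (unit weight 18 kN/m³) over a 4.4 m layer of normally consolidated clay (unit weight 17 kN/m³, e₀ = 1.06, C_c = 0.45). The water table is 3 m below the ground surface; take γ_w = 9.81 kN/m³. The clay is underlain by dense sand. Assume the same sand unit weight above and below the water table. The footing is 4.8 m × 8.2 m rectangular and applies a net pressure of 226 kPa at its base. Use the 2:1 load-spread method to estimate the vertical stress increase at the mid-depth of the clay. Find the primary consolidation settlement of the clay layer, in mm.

Mid-depth of clay below the ground surface: z = 3.6 + 4.4/2 = 5.8 m.
Total vertical stress at mid-clay: σ_v = 18×3.6 + 17×2.2 = 102.2 kPa.
Pore pressure: u = 9.81×(5.8 − 3) = 27.468 kPa.
Initial effective stress: σ'_0 = σ_v − u = 102.2 − 27.468 = 74.732 kPa.
Stress increase at mid-clay by the 2:1 spreading method:
Δσ = qBL/((B+z)(L+z)) = 226×4.8×8.2/((4.8+5.8)(8.2+5.8)) = 59.942 kPa
Final effective stress: σ'_f = σ'_0 + Δσ = 74.732 + 59.942 = 134.67 kPa.
Normally consolidated clay, so the full stress increment lies on the virgin compression line:
S_c = C_c·H/(1+e₀)·log₁₀(σ'_f/σ'_0) = 0.45×4.4/(1+1.06)×log₁₀(134.67/74.732)
    = 0.96117 × 0.25576 = 0.2458 m

S_c ≈ 246 mm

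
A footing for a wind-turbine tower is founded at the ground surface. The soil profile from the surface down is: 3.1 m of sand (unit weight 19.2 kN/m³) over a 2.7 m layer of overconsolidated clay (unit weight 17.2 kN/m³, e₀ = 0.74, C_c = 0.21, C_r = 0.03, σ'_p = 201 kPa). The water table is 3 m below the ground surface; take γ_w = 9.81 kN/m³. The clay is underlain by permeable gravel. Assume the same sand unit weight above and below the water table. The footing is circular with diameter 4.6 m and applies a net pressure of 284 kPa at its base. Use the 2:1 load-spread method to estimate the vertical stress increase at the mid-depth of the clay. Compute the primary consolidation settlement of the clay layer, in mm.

S_c ≈ 14.7 mm

Mid-depth of clay below the ground surface: z = 3.1 + 2.7/2 = 4.45 m.
Total vertical stress at mid-clay: σ_v = 19.2×3.1 + 17.2×1.35 = 82.74 kPa.
Pore pressure: u = 9.81×(4.45 − 3) = 14.225 kPa.
Initial effective stress: σ'_0 = σ_v − u = 82.74 − 14.225 = 68.515 kPa.
Stress increase at mid-clay by the 2:1 spreading method:
Δσ ≈ qD²/(D+z)² = 284×4.6²/(4.6+4.45)² = 73.373 kPa
Final effective stress: σ'_f = 68.515 + 73.373 = 141.89 kPa.
σ'_f = 141.89 ≤ σ'_p = 201 kPa, so the clay remains overconsolidated and only the recompression index applies:
S_c = C_r·H/(1+e₀)·log₁₀(σ'_f/σ'_0) = 0.03×2.7/1.74×log₁₀(141.89/68.515)
    = 0.046551 × 0.31617 = 0.01472 m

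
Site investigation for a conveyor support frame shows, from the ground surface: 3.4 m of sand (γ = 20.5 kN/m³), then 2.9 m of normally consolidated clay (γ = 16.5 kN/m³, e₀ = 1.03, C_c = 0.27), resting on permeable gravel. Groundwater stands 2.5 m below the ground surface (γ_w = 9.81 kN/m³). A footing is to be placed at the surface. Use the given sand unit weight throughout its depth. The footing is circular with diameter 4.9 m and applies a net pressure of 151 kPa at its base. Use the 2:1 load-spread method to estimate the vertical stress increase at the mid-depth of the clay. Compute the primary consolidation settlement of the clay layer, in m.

Mid-depth of clay below the ground surface: z = 3.4 + 2.9/2 = 4.85 m.
Total vertical stress at mid-clay: σ_v = 20.5×3.4 + 16.5×1.45 = 93.625 kPa.
Pore pressure: u = 9.81×(4.85 − 2.5) = 23.054 kPa.
Initial effective stress: σ'_0 = σ_v − u = 93.625 − 23.054 = 70.571 kPa.
Stress increase at mid-clay by the 2:1 spreading method:
Δσ ≈ qD²/(D+z)² = 151×4.9²/(4.9+4.85)² = 38.138 kPa
Final effective stress: σ'_f = σ'_0 + Δσ = 70.571 + 38.138 = 108.71 kPa.
Normally consolidated clay, so the full stress increment lies on the virgin compression line:
S_c = C_c·H/(1+e₀)·log₁₀(σ'_f/σ'_0) = 0.27×2.9/(1+1.03)×log₁₀(108.71/70.571)
    = 0.38571 × 0.18764 = 0.07237 m

S_c ≈ 0.0724 m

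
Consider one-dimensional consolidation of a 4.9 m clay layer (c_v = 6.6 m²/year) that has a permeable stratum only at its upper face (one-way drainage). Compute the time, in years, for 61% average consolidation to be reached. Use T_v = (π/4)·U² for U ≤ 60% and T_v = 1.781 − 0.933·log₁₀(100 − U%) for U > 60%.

t ≈ 1.08 years

Drainage path length: H_d = H = 4.9 m (single drainage).
U > 60%: T_v = 1.781 − 0.933·log₁₀(100 − 61) = 0.29654.
t = T_v·H_d²/c_v = 0.29654×4.9²/6.6 = 1.079 years.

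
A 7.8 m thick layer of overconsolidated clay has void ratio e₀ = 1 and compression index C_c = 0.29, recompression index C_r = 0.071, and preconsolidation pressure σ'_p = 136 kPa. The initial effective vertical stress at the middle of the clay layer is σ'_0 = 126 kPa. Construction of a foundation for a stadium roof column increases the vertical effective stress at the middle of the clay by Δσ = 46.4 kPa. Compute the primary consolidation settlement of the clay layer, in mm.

S_c ≈ 126 mm

Final effective stress: σ'_f = 126 + 46.4 = 172.4 kPa.
σ'_f = 172.4 > σ'_p = 136 kPa, so the stress path crosses the preconsolidation pressure — recompression up to σ'_p, then virgin compression beyond:
S_c = H/(1+e₀)·[C_r·log₁₀(σ'_p/σ'_0) + C_c·log₁₀(σ'_f/σ'_p)]
    = 7.8/2 × [0.071×log₁₀(136/126) + 0.29×log₁₀(172.4/136)]
    = 3.9 × [0.002355 + 0.02987] = 0.1257 m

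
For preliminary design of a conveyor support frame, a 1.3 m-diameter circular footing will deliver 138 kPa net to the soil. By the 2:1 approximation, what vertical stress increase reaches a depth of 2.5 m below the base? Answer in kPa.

By the 2:1 method the load spreads at 1 horizontal : 2 vertical, so at depth z the loaded area has grown by z in each plan dimension:
Δσ ≈ qD²/(D+z)² = 138×1.3²/(1.3+2.5)² = 16.151 kPa

Δσ_z ≈ 16.2 kPa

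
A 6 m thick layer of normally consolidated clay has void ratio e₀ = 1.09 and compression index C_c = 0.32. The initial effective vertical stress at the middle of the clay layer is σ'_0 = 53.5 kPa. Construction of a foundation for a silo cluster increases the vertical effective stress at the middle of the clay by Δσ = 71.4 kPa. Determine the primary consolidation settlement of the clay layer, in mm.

Final effective stress: σ'_f = σ'_0 + Δσ = 53.5 + 71.4 = 124.9 kPa.
Normally consolidated clay, so the full stress increment lies on the virgin compression line:
S_c = C_c·H/(1+e₀)·log₁₀(σ'_f/σ'_0) = 0.32×6/(1+1.09)×log₁₀(124.9/53.5)
    = 0.91866 × 0.36821 = 0.3383 m

S_c ≈ 338 mm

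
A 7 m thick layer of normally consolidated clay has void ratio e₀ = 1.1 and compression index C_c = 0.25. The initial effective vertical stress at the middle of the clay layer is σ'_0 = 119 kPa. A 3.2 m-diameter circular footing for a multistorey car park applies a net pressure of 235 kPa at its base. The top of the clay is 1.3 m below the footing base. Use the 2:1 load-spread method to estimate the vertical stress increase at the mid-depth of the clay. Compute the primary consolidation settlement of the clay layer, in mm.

S_c ≈ 99.4 mm

Mid-depth of clay below the footing base: z = 1.3 + 7/2 = 4.8 m.
Stress increase at mid-clay by the 2:1 spreading method:
Δσ ≈ qD²/(D+z)² = 235×3.2²/(3.2+4.8)² = 37.6 kPa
Final effective stress: σ'_f = σ'_0 + Δσ = 119 + 37.6 = 156.6 kPa.
Normally consolidated clay, so the full stress increment lies on the virgin compression line:
S_c = C_c·H/(1+e₀)·log₁₀(σ'_f/σ'_0) = 0.25×7/(1+1.1)×log₁₀(156.6/119)
    = 0.83333 × 0.11924 = 0.09937 m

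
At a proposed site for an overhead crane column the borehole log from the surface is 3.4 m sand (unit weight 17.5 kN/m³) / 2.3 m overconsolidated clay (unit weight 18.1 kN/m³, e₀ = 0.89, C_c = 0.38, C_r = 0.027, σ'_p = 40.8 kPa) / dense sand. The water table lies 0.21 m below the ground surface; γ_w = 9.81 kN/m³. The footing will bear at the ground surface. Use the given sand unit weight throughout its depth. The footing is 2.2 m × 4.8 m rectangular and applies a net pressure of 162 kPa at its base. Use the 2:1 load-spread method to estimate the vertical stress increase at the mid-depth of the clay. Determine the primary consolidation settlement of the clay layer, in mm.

Mid-depth of clay below the ground surface: z = 3.4 + 2.3/2 = 4.55 m.
Total vertical stress at mid-clay: σ_v = 17.5×3.4 + 18.1×1.15 = 80.315 kPa.
Pore pressure: u = 9.81×(4.55 − 0.21) = 42.575 kPa.
Initial effective stress: σ'_0 = σ_v − u = 80.315 − 42.575 = 37.74 kPa.
Stress increase at mid-clay by the 2:1 spreading method:
Δσ = qBL/((B+z)(L+z)) = 162×2.2×4.8/((2.2+4.55)(4.8+4.55)) = 27.106 kPa
Final effective stress: σ'_f = 37.74 + 27.106 = 64.846 kPa.
σ'_f = 64.846 > σ'_p = 40.8 kPa, so the stress path crosses the preconsolidation pressure — recompression up to σ'_p, then virgin compression beyond:
S_c = H/(1+e₀)·[C_r·log₁₀(σ'_p/σ'_0) + C_c·log₁₀(σ'_f/σ'_p)]
    = 2.3/1.89 × [0.027×log₁₀(40.8/37.74) + 0.38×log₁₀(64.846/40.8)]
    = 1.2169 × [0.00091417 + 0.076465] = 0.09416 m

S_c ≈ 94.2 mm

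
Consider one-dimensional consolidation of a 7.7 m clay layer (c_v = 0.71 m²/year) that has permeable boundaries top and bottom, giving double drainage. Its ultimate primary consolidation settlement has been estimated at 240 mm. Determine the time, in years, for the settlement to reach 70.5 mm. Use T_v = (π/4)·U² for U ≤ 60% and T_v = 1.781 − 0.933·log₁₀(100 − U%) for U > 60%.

t ≈ 1.41 years

Drainage path length: H_d = H/2 = 3.85 m (double drainage).
U = S(t)/S_ult = 70.5/240 = 0.2938.
U ≤ 60%: T_v = (π/4)·U² = (π/4)×0.29375² = 0.067771.
t = T_v·H_d²/c_v = 0.067771×3.85²/0.71 = 1.415 years.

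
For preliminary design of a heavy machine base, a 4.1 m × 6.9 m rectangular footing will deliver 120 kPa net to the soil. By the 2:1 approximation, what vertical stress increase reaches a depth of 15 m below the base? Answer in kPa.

Δσ_z ≈ 8.12 kPa

By the 2:1 method the load spreads at 1 horizontal : 2 vertical, so at depth z the loaded area has grown by z in each plan dimension:
Δσ = qBL/((B+z)(L+z)) = 120×4.1×6.9/((4.1+15)(6.9+15)) = 8.1159 kPa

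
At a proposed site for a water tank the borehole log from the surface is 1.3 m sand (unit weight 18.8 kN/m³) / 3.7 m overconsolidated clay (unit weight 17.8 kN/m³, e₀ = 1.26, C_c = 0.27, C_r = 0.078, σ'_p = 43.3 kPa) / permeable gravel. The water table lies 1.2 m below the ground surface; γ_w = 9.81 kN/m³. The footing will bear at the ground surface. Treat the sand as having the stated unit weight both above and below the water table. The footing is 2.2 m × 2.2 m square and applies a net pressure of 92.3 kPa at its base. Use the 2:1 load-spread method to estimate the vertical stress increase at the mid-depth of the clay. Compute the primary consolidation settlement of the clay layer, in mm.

Mid-depth of clay below the ground surface: z = 1.3 + 3.7/2 = 3.15 m.
Total vertical stress at mid-clay: σ_v = 18.8×1.3 + 17.8×1.85 = 57.37 kPa.
Pore pressure: u = 9.81×(3.15 − 1.2) = 19.13 kPa.
Initial effective stress: σ'_0 = σ_v − u = 57.37 − 19.13 = 38.24 kPa.
Stress increase at mid-clay by the 2:1 spreading method:
Δσ = qBL/((B+z)(L+z)) = 92.3×2.2×2.2/((2.2+3.15)(2.2+3.15)) = 15.608 kPa
Final effective stress: σ'_f = 38.24 + 15.608 = 53.848 kPa.
σ'_f = 53.848 > σ'_p = 43.3 kPa, so the stress path crosses the preconsolidation pressure — recompression up to σ'_p, then virgin compression beyond:
S_c = H/(1+e₀)·[C_r·log₁₀(σ'_p/σ'_0) + C_c·log₁₀(σ'_f/σ'_p)]
    = 3.7/2.26 × [0.078×log₁₀(43.3/38.24) + 0.27×log₁₀(53.848/43.3)]
    = 1.6372 × [0.0042097 + 0.025564] = 0.04875 m

S_c ≈ 48.7 mm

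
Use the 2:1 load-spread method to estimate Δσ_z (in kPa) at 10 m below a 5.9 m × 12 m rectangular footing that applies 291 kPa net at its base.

Δσ_z ≈ 58.9 kPa

By the 2:1 method the load spreads at 1 horizontal : 2 vertical, so at depth z the loaded area has grown by z in each plan dimension:
Δσ = qBL/((B+z)(L+z)) = 291×5.9×12/((5.9+10)(12+10)) = 58.899 kPa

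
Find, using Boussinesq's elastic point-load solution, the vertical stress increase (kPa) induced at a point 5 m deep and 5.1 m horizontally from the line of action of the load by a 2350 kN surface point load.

Δσ_z ≈ 7.55 kPa

Boussinesq vertical stress below a point load on an elastic half-space:
Δσ_z = 3P/(2πz²) · [1 + (r/z)²]^(−5/2)
r/z = 5.1/5 = 1.02; [1+(r/z)²]^(−5/2) = 0.16816.
Δσ_z = 3×2350/(2π×5²) × 0.16816 = 44.882 × 0.16816 = 7.547 kPa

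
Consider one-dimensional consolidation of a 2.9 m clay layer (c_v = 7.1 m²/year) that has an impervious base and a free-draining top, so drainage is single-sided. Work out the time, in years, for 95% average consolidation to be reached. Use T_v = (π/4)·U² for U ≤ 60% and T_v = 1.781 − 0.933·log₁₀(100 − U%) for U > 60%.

t ≈ 1.34 years

Drainage path length: H_d = H = 2.9 m (single drainage).
U > 60%: T_v = 1.781 − 0.933·log₁₀(100 − 95) = 1.1289.
t = T_v·H_d²/c_v = 1.1289×2.9²/7.1 = 1.337 years.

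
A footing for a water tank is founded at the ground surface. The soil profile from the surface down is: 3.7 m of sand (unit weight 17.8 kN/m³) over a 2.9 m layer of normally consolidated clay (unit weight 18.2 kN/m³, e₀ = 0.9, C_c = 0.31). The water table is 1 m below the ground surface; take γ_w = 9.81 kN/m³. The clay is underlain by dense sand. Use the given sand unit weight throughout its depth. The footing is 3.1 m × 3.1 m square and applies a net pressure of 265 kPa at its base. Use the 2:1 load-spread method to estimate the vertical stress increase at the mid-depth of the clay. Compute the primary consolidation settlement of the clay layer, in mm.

Mid-depth of clay below the ground surface: z = 3.7 + 2.9/2 = 5.15 m.
Total vertical stress at mid-clay: σ_v = 17.8×3.7 + 18.2×1.45 = 92.25 kPa.
Pore pressure: u = 9.81×(5.15 − 1) = 40.712 kPa.
Initial effective stress: σ'_0 = σ_v − u = 92.25 − 40.712 = 51.538 kPa.
Stress increase at mid-clay by the 2:1 spreading method:
Δσ = qBL/((B+z)(L+z)) = 265×3.1×3.1/((3.1+5.15)(3.1+5.15)) = 37.416 kPa
Final effective stress: σ'_f = σ'_0 + Δσ = 51.538 + 37.416 = 88.954 kPa.
Normally consolidated clay, so the full stress increment lies on the virgin compression line:
S_c = C_c·H/(1+e₀)·log₁₀(σ'_f/σ'_0) = 0.31×2.9/(1+0.9)×log₁₀(88.954/51.538)
    = 0.47316 × 0.23704 = 0.1122 m

S_c ≈ 112 mm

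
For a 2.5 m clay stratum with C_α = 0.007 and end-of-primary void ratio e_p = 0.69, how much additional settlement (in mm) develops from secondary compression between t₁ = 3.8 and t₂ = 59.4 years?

S_s ≈ 12.4 mm

Secondary compression: S_s = C_α·H/(1+e_p)·log₁₀(t₂/t₁)
S_s = 0.007×2.5/(1+0.69)×log₁₀(59.4/3.8)
    = 0.01036 × 1.194 = 0.01236 m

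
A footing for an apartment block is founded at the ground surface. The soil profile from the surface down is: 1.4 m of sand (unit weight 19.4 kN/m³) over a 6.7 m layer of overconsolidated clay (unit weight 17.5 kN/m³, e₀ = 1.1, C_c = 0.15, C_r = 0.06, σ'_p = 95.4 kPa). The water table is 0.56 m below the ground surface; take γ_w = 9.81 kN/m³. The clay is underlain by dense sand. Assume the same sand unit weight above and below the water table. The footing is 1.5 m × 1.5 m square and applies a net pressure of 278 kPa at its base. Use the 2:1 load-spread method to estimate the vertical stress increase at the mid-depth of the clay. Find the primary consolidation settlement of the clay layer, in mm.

Mid-depth of clay below the ground surface: z = 1.4 + 6.7/2 = 4.75 m.
Total vertical stress at mid-clay: σ_v = 19.4×1.4 + 17.5×3.35 = 85.785 kPa.
Pore pressure: u = 9.81×(4.75 − 0.56) = 41.104 kPa.
Initial effective stress: σ'_0 = σ_v − u = 85.785 − 41.104 = 44.681 kPa.
Stress increase at mid-clay by the 2:1 spreading method:
Δσ = qBL/((B+z)(L+z)) = 278×1.5×1.5/((1.5+4.75)(1.5+4.75)) = 16.013 kPa
Final effective stress: σ'_f = 44.681 + 16.013 = 60.694 kPa.
σ'_f = 60.694 ≤ σ'_p = 95.4 kPa, so the clay remains overconsolidated and only the recompression index applies:
S_c = C_r·H/(1+e₀)·log₁₀(σ'_f/σ'_0) = 0.06×6.7/2.1×log₁₀(60.694/44.681)
    = 0.19143 × 0.13302 = 0.02546 m

S_c ≈ 25.5 mm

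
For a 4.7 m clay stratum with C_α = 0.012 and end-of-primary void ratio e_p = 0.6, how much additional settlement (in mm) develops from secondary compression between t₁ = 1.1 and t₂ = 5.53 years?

S_s ≈ 24.7 mm

Secondary compression: S_s = C_α·H/(1+e_p)·log₁₀(t₂/t₁)
S_s = 0.012×4.7/(1+0.6)×log₁₀(5.53/1.1)
    = 0.03525 × 0.7013 = 0.02472 m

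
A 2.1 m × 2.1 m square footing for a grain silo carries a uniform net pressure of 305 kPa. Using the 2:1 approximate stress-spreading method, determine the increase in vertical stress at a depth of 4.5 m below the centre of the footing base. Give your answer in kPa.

Δσ_z ≈ 30.9 kPa

By the 2:1 method the load spreads at 1 horizontal : 2 vertical, so at depth z the loaded area has grown by z in each plan dimension:
Δσ = qBL/((B+z)(L+z)) = 305×2.1×2.1/((2.1+4.5)(2.1+4.5)) = 30.878 kPa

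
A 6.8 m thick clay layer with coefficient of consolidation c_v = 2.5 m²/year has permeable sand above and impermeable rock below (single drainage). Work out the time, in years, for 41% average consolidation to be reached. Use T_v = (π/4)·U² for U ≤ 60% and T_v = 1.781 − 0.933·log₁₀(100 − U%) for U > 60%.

Drainage path length: H_d = H = 6.8 m (single drainage).
U ≤ 60%: T_v = (π/4)·U² = (π/4)×0.41² = 0.13203.
t = T_v·H_d²/c_v = 0.13203×6.8²/2.5 = 2.442 years.

t ≈ 2.44 years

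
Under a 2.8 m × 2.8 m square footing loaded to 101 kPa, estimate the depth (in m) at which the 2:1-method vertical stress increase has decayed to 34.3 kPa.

z ≈ 2 m

2:1 spreading — at depth z the loaded area has grown by z in each plan dimension:
qB²/(B+z)² = Δσ_z ⇒ z = B(√(q/Δσ_z) − 1) = 2.8×(√(101/34.3) − 1) = 2.005 m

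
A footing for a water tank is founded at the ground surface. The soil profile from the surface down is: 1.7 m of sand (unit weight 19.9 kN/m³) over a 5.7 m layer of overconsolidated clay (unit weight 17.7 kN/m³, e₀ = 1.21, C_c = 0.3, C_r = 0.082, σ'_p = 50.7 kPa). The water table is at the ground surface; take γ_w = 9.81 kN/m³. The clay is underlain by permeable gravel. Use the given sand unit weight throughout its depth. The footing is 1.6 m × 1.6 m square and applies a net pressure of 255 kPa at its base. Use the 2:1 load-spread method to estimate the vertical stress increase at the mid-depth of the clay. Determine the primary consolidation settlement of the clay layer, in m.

Mid-depth of clay below the ground surface: z = 1.7 + 5.7/2 = 4.55 m.
Total vertical stress at mid-clay: σ_v = 19.9×1.7 + 17.7×2.85 = 84.275 kPa.
Pore pressure: u = 9.81×(4.55 − 0) = 44.636 kPa.
Initial effective stress: σ'_0 = σ_v − u = 84.275 − 44.636 = 39.639 kPa.
Stress increase at mid-clay by the 2:1 spreading method:
Δσ = qBL/((B+z)(L+z)) = 255×1.6×1.6/((1.6+4.55)(1.6+4.55)) = 17.26 kPa
Final effective stress: σ'_f = 39.639 + 17.26 = 56.899 kPa.
σ'_f = 56.899 > σ'_p = 50.7 kPa, so the stress path crosses the preconsolidation pressure — recompression up to σ'_p, then virgin compression beyond:
S_c = H/(1+e₀)·[C_r·log₁₀(σ'_p/σ'_0) + C_c·log₁₀(σ'_f/σ'_p)]
    = 5.7/2.21 × [0.082×log₁₀(50.7/39.639) + 0.3×log₁₀(56.899/50.7)]
    = 2.5792 × [0.0087646 + 0.015029] = 0.06137 m

S_c ≈ 0.0614 m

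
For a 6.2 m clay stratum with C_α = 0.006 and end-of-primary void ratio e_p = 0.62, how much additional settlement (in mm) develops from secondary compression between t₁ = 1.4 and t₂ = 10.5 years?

Secondary compression: S_s = C_α·H/(1+e_p)·log₁₀(t₂/t₁)
S_s = 0.006×6.2/(1+0.62)×log₁₀(10.5/1.4)
    = 0.02296 × 0.8751 = 0.02009 m

S_s ≈ 20.1 mm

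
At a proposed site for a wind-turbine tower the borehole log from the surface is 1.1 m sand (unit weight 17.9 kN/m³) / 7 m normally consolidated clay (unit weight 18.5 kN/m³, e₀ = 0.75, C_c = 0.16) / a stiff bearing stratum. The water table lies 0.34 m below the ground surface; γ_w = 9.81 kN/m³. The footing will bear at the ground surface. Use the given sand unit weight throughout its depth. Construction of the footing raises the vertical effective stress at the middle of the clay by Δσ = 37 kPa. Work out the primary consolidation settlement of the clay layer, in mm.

Mid-depth of clay below the ground surface: z = 1.1 + 7/2 = 4.6 m.
Total vertical stress at mid-clay: σ_v = 17.9×1.1 + 18.5×3.5 = 84.44 kPa.
Pore pressure: u = 9.81×(4.6 − 0.34) = 41.791 kPa.
Initial effective stress: σ'_0 = σ_v − u = 84.44 − 41.791 = 42.649 kPa.
Final effective stress: σ'_f = σ'_0 + Δσ = 42.649 + 37 = 79.649 kPa.
Normally consolidated clay, so the full stress increment lies on the virgin compression line:
S_c = C_c·H/(1+e₀)·log₁₀(σ'_f/σ'_0) = 0.16×7/(1+0.75)×log₁₀(79.649/42.649)
    = 0.64 × 0.27127 = 0.1736 m

S_c ≈ 174 mm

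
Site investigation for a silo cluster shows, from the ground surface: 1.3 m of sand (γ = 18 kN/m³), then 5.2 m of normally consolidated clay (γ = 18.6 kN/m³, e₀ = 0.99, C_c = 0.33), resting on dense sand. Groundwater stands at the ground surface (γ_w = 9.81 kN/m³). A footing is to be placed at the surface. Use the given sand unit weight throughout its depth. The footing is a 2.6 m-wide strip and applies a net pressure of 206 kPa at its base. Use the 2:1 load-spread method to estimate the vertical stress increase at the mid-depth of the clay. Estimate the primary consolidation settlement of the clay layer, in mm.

Mid-depth of clay below the ground surface: z = 1.3 + 5.2/2 = 3.9 m.
Total vertical stress at mid-clay: σ_v = 18×1.3 + 18.6×2.6 = 71.76 kPa.
Pore pressure: u = 9.81×(3.9 − 0) = 38.259 kPa.
Initial effective stress: σ'_0 = σ_v − u = 71.76 − 38.259 = 33.501 kPa.
Stress increase at mid-clay by the 2:1 spreading method:
Δσ = qB/(B+z) = 206×2.6/(2.6+3.9) = 82.4 kPa
Final effective stress: σ'_f = σ'_0 + Δσ = 33.501 + 82.4 = 115.9 kPa.
Normally consolidated clay, so the full stress increment lies on the virgin compression line:
S_c = C_c·H/(1+e₀)·log₁₀(σ'_f/σ'_0) = 0.33×5.2/(1+0.99)×log₁₀(115.9/33.501)
    = 0.86231 × 0.53903 = 0.4648 m

S_c ≈ 465 mm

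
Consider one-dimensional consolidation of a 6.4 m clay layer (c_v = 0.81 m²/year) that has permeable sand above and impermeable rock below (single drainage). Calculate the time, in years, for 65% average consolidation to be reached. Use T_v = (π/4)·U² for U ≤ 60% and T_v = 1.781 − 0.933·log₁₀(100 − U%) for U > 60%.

Drainage path length: H_d = H = 6.4 m (single drainage).
U > 60%: T_v = 1.781 − 0.933·log₁₀(100 − 65) = 0.34038.
t = T_v·H_d²/c_v = 0.34038×6.4²/0.81 = 17.21 years.

t ≈ 17.2 years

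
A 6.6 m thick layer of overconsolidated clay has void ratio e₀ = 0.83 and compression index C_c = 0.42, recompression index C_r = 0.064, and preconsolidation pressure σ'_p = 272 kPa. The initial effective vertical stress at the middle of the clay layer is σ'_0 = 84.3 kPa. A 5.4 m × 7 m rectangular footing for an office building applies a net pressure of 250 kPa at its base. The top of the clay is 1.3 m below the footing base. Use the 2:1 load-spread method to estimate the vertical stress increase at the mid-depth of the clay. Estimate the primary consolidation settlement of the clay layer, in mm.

S_c ≈ 67.8 mm

Mid-depth of clay below the footing base: z = 1.3 + 6.6/2 = 4.6 m.
Stress increase at mid-clay by the 2:1 spreading method:
Δσ = qBL/((B+z)(L+z)) = 250×5.4×7/((5.4+4.6)(7+4.6)) = 81.466 kPa
Final effective stress: σ'_f = 84.3 + 81.466 = 165.77 kPa.
σ'_f = 165.77 ≤ σ'_p = 272 kPa, so the clay remains overconsolidated and only the recompression index applies:
S_c = C_r·H/(1+e₀)·log₁₀(σ'_f/σ'_0) = 0.064×6.6/1.83×log₁₀(165.77/84.3)
    = 0.23082 × 0.29368 = 0.06779 m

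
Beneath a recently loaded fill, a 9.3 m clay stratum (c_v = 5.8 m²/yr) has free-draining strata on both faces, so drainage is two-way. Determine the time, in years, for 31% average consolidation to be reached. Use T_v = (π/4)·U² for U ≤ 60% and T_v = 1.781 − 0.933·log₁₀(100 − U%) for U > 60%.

t ≈ 0.281 years

Drainage path length: H_d = H/2 = 4.65 m (double drainage).
U ≤ 60%: T_v = (π/4)·U² = (π/4)×0.31² = 0.075477.
t = T_v·H_d²/c_v = 0.075477×4.65²/5.8 = 0.2814 years.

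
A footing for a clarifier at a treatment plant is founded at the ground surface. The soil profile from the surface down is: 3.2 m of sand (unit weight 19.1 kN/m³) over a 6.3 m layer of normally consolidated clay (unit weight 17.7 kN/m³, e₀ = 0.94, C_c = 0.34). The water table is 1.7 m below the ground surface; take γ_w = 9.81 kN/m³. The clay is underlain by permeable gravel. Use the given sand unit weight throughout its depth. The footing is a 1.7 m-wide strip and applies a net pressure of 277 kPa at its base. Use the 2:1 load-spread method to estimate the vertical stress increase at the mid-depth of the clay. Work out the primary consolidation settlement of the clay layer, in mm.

Mid-depth of clay below the ground surface: z = 3.2 + 6.3/2 = 6.35 m.
Total vertical stress at mid-clay: σ_v = 19.1×3.2 + 17.7×3.15 = 116.88 kPa.
Pore pressure: u = 9.81×(6.35 − 1.7) = 45.617 kPa.
Initial effective stress: σ'_0 = σ_v − u = 116.88 − 45.617 = 71.263 kPa.
Stress increase at mid-clay by the 2:1 spreading method:
Δσ = qB/(B+z) = 277×1.7/(1.7+6.35) = 58.497 kPa
Final effective stress: σ'_f = σ'_0 + Δσ = 71.263 + 58.497 = 129.76 kPa.
Normally consolidated clay, so the full stress increment lies on the virgin compression line:
S_c = C_c·H/(1+e₀)·log₁₀(σ'_f/σ'_0) = 0.34×6.3/(1+0.94)×log₁₀(129.76/71.263)
    = 1.1041 × 0.26028 = 0.2874 m

S_c ≈ 287 mm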